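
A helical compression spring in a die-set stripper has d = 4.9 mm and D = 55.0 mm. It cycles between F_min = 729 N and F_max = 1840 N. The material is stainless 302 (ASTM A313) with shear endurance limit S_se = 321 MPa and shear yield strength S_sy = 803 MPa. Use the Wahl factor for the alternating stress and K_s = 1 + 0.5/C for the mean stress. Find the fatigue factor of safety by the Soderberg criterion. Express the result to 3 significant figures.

C = D/d = 55.0/4.9 = 11.2245; K_W = (4C−1)/(4C−4)+0.615/C = 1.1281; K_s = 1+0.5/C = 1.0445
F_a = (F_max−F_min)/2 = 555.5 N; F_m = (F_max+F_min)/2 = 1284.5 N
τ_a = K_W·8F_aD/(πd³) = 1.1281 × 661.3 = 746.04 MPa
τ_m = K_s·8F_mD/(πd³) = 1.0445 × 1529.1 = 1597.3 MPa
Soderberg: 1/n_f = τ_a/S_se + τ_m/S_sy = 746.04/321 + 1597.3/803 = 2.32412 + 1.98912 = 4.3132
n_f = 1/4.3132 = 0.2318

0.232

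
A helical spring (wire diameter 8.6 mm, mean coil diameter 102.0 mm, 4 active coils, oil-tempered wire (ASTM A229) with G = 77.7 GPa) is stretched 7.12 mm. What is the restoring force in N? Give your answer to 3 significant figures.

89.1 N

k = Gd⁴/(8D³N_a) = (77.7×10³)(8.6⁴)/(8·102.0³·4) = 12.516 N/mm
F = k·δ = 12.516 × 7.12 = 89.114 N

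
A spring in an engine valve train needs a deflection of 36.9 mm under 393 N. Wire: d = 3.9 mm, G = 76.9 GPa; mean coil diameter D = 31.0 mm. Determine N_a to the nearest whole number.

7

Required rate k = F/δ = 393/36.9 = 10.65 N/mm
N_a = Gd⁴/(8D³k) = (76.9×10³ × 3.9⁴)/(8 × 31.0³ × 10.65)
    = 1.77904e+07 / 2.53829e+06 = 7.009 → 7 coils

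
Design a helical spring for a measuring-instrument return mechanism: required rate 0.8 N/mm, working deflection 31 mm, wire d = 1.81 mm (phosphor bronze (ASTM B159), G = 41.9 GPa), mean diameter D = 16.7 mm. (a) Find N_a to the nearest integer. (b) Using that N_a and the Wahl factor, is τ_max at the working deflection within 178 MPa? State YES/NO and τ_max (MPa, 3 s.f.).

N_a = Gd⁴/(8D³k) = (41.9×10³)(1.81⁴)/(8·16.7³·0.8) = 15.09 → N_a = 15
Actual rate k = Gd⁴/(8D³·15) = 0.80463 N/mm
Working load F = kδ = 0.80463·31 = 24.944 N
C = 16.7/1.81 = 9.2265; K_W = (4C−1)/(4C−4)+0.615/C = 1.1578
τ_max = K_W·8FD/(πd³) = 1.1578·178.89 = 207.12 MPa
τ_max > 178 MPa → exceeds allowable

(a) 15 coils; (b) NO, τ_max = 207 MPa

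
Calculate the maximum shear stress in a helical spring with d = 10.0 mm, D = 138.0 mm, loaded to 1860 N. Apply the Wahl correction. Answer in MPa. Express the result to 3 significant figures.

Spring index C = D/d = 138.0/10.0 = 13.8000
K_W = (4C−1)/(4C−4) + 0.615/C = 54.200/51.200 + 0.0446 = 1.1032
τ₀ = 8FD/(πd³) = 8·1860·138.0/(π·10.0³) = 2.05344e+06/3141.6 = 653.63 MPa
τ_max = K·τ₀ = 1.1032 × 653.63 = 721.06 MPa

721 MPa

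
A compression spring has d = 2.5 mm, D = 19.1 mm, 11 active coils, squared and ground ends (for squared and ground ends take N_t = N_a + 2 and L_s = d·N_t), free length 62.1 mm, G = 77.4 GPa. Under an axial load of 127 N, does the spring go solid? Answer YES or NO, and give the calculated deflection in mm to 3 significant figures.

k = Gd⁴/(8D³N_a) = (77.4×10³)(2.5⁴)/(8·19.1³·11) = 4.9308 N/mm
N_t = 13; L_s = 2.5·13 = 32.5 mm; δ_solid = L₀ − L_s = 62.1 − 32.5 = 29.6 mm
δ = F/k = 127/4.9308 = 25.756 mm
δ < δ_solid → spring does not go solid

NO, δ = 25.8 mm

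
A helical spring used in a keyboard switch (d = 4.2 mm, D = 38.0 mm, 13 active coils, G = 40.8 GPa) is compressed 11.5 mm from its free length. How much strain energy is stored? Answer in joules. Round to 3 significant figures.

0.147 J

k = Gd⁴/(8D³N_a) = (40.8×10³)(4.2⁴)/(8·38.0³·13) = 2.2247 N/mm
U = ½kδ² = 0.5 × 2.2247 × 11.5² = 147.11 N·mm = 0.14711 J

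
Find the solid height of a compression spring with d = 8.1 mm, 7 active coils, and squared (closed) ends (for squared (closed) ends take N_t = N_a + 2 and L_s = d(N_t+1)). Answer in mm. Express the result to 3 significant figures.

81.0 mm

squared (closed) ends: N_t = N_a + 2 = 7 + 2 = 9
L_s = d·(N_t+1) = 8.1 × 10 = 81 mm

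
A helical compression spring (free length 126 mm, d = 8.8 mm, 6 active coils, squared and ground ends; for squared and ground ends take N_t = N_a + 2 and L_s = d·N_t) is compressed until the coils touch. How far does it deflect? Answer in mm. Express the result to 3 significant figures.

55.6 mm

N_t = 8; L_s = 8.8·8 = 70.4 mm
δ_solid = L₀ − L_s = 126 − 70.4 = 55.6 mm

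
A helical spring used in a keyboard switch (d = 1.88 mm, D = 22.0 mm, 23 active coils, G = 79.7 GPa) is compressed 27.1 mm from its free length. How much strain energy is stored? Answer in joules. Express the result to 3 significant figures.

0.187 J

k = Gd⁴/(8D³N_a) = (79.7×10³)(1.88⁴)/(8·22.0³·23) = 0.50816 N/mm
U = ½kδ² = 0.5 × 0.50816 × 27.1² = 186.6 N·mm = 0.1866 J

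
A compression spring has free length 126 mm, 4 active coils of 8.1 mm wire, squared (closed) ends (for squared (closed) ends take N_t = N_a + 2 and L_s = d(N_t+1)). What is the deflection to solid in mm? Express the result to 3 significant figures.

N_t = 6; L_s = 8.1·7 = 56.7 mm
δ_solid = L₀ − L_s = 126 − 56.7 = 69.3 mm

69.3 mm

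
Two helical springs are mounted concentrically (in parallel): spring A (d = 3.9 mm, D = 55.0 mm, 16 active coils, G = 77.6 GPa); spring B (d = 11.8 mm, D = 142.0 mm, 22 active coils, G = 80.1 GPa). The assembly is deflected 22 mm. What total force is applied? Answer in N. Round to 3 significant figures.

86.3 N

k_A = Gd⁴/(8D³N_a) = (77.6×10³)(3.9⁴)/(8·55.0³·16) = 0.84299 N/mm
k_B = Gd⁴/(8D³N_a) = (80.1×10³)(11.8⁴)/(8·142.0³·22) = 3.0816 N/mm
Parallel: k_eq = 0.84299 + 3.0816 = 3.9246 N/mm
F = k_eq·δ = 3.9246·22 = 86.342 N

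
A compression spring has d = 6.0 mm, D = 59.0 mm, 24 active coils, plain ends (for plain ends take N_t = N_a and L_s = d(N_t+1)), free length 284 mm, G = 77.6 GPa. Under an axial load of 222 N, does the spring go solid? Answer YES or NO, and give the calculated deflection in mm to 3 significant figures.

NO, δ = 87.0 mm

k = Gd⁴/(8D³N_a) = (77.6×10³)(6.0⁴)/(8·59.0³·24) = 2.5504 N/mm
N_t = 24; L_s = 6.0·25 = 150 mm; δ_solid = L₀ − L_s = 284 − 150 = 134 mm
δ = F/k = 222/2.5504 = 87.045 mm
δ < δ_solid → spring does not go solid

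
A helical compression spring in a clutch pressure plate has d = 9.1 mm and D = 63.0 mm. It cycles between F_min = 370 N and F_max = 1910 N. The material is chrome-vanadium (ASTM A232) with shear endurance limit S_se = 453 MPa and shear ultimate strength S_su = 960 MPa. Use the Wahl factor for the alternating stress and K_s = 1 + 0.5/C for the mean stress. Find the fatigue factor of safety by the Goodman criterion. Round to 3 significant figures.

C = D/d = 63.0/9.1 = 6.9231; K_W = (4C−1)/(4C−4)+0.615/C = 1.2155; K_s = 1+0.5/C = 1.0722
F_a = (F_max−F_min)/2 = 770 N; F_m = (F_max+F_min)/2 = 1140 N
τ_a = K_W·8F_aD/(πd³) = 1.2155 × 163.93 = 199.24 MPa
τ_m = K_s·8F_mD/(πd³) = 1.0722 × 242.7 = 260.22 MPa
Goodman: 1/n_f = τ_a/S_se + τ_m/S_su = 199.24/453 + 260.22/960 = 0.43983 + 0.27107 = 0.7109
n_f = 1/0.7109 = 1.407

1.41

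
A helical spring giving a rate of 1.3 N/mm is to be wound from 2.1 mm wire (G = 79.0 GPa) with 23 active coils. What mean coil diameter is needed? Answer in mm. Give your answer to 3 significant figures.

D = (Gd⁴/(8N_a·k))^(1/3) = (79.0×10³·2.1⁴/(8·23·1.3))^(1/3)
  = (6423.08)^(1/3) = 18.5886 mm

18.6 mm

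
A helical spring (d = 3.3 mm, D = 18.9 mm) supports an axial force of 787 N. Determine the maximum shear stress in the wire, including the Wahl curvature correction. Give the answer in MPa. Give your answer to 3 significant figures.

1330 MPa

Spring index C = D/d = 18.9/3.3 = 5.7273
K_W = (4C−1)/(4C−4) + 0.615/C = 21.909/18.909 + 0.1074 = 1.2660
τ₀ = 8FD/(πd³) = 8·787·18.9/(π·3.3³) = 118994/112.9 = 1054 MPa
τ_max = K·τ₀ = 1.2660 × 1054 = 1334.4 MPa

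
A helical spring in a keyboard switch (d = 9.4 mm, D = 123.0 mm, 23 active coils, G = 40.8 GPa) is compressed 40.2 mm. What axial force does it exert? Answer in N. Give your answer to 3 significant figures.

37.4 N

k = Gd⁴/(8D³N_a) = (40.8×10³)(9.4⁴)/(8·123.0³·23) = 0.93033 N/mm
F = k·δ = 0.93033 × 40.2 = 37.399 N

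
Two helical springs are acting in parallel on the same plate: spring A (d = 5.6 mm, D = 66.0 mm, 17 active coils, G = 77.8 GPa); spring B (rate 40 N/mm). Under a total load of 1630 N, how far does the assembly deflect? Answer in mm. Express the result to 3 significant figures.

38.8 mm

k_A = Gd⁴/(8D³N_a) = (77.8×10³)(5.6⁴)/(8·66.0³·17) = 1.9569 N/mm
Parallel: k_eq = 1.9569 + 40 = 41.957 N/mm
δ = F/k_eq = 1630/41.957 = 38.849 mm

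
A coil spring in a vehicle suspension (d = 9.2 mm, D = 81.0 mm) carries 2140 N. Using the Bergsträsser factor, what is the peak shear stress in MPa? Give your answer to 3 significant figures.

Spring index C = D/d = 81.0/9.2 = 8.8043
K_B = (4C+2)/(4C−3) = 37.217/32.217 = 1.1552
τ₀ = 8FD/(πd³) = 8·2140·81.0/(π·9.2³) = 1.38672e+06/2446.3 = 566.86 MPa
τ_max = K·τ₀ = 1.1552 × 566.86 = 654.83 MPa

655 MPa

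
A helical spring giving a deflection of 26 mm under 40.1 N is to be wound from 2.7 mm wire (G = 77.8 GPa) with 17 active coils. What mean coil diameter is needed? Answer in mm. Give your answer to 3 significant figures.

27.0 mm

Required rate k = F/δ = 40.1/26 = 1.5423 N/mm
D = (Gd⁴/(8N_a·k))^(1/3) = (77.8×10³·2.7⁴/(8·17·1.5423))^(1/3)
  = (19711.7)^(1/3) = 27.0131 mm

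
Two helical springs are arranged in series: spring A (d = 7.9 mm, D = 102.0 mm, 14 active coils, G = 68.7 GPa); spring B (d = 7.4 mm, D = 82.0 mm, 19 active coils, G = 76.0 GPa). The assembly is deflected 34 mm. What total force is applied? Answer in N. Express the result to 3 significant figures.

41.9 N

k_A = Gd⁴/(8D³N_a) = (68.7×10³)(7.9⁴)/(8·102.0³·14) = 2.2514 N/mm
k_B = Gd⁴/(8D³N_a) = (76.0×10³)(7.4⁴)/(8·82.0³·19) = 2.7193 N/mm
Series: 1/k_eq = 1/2.2514 + 1/2.7193 = 0.81192; k_eq = 1.2317 N/mm
F = k_eq·δ = 1.2317·34 = 41.876 N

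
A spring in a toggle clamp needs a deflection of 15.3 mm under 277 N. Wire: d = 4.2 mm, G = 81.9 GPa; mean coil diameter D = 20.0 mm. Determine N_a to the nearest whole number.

Required rate k = F/δ = 277/15.3 = 18.105 N/mm
N_a = Gd⁴/(8D³k) = (81.9×10³ × 4.2⁴)/(8 × 20.0³ × 18.105)
    = 2.54848e+07 / 1.15869e+06 = 21.99 → 22 coils

22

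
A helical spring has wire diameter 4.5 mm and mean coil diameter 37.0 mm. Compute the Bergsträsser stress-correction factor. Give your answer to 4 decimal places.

C = D/d = 37.0/4.5 = 8.2222
K_B = (4C+2)/(4C−3) = 34.889/29.889 = 1.1673

1.1673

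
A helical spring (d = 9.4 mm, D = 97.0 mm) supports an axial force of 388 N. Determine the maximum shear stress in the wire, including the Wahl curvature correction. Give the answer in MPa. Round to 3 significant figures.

132 MPa

Spring index C = D/d = 97.0/9.4 = 10.3191
K_W = (4C−1)/(4C−4) + 0.615/C = 40.277/37.277 + 0.0596 = 1.1401
τ₀ = 8FD/(πd³) = 8·388·97.0/(π·9.4³) = 301088/2609.4 = 115.39 MPa
τ_max = K·τ₀ = 1.1401 × 115.39 = 131.55 MPa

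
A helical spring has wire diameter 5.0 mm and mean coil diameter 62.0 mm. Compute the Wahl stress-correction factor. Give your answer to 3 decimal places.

1.115

C = D/d = 62.0/5.0 = 12.4000
K_W = (4C−1)/(4C−4) + 0.615/C = 48.600/45.600 + 0.0496 = 1.1154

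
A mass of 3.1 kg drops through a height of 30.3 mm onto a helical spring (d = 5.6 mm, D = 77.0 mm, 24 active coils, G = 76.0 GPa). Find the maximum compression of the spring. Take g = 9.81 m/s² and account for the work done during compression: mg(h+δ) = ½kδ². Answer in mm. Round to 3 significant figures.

94.3 mm

k = Gd⁴/(8D³N_a) = (76.0×10³)(5.6⁴)/(8·77.0³·24) = 0.85269 N/mm
W = mg = 3.1 × 9.81 = 30.411 N
½kδ² − Wδ − Wh = 0 → δ = (W + √(W² + 2kWh))/k
δ = (30.411 + √(924.83 + 1571.43))/0.85269 = (30.411 + 49.963)/0.85269 = 94.259 mm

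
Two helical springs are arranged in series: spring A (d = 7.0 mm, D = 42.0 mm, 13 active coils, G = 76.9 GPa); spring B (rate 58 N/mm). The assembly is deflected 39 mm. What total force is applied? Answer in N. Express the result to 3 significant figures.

661 N

k_A = Gd⁴/(8D³N_a) = (76.9×10³)(7.0⁴)/(8·42.0³·13) = 23.963 N/mm
Series: 1/k_eq = 1/23.963 + 1/58 = 0.058973; k_eq = 16.957 N/mm
F = k_eq·δ = 16.957·39 = 661.32 N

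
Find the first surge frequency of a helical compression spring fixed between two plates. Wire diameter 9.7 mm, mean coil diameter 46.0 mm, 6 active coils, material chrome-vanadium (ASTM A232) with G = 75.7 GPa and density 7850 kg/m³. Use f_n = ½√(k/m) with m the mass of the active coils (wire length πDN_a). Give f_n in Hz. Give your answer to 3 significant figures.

267 Hz

k = Gd⁴/(8D³N_a) = (75.7×10³)(9.7⁴)/(8·46.0³·6) = 143.44 N/mm = 1.4344e+05 N/m
Wire length L = πDN_a = π·46.0·6 = 867.08 mm
m = ρ·(πd²/4)·L = 7850 × 73.898×10⁻⁶ m² × 0.86708 m = 0.50299 kg
f_n = ½√(k/m) = 0.5·√(1.4344e+05/0.50299) = 0.5·√(2.8517e+05) = 267.01 Hz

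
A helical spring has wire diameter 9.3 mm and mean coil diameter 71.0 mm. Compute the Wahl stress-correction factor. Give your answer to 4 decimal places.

C = D/d = 71.0/9.3 = 7.6344
K_W = (4C−1)/(4C−4) + 0.615/C = 29.538/26.538 + 0.0806 = 1.1936

1.1936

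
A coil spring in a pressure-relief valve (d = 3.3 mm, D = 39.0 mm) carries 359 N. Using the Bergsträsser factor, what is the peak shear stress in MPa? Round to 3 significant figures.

Spring index C = D/d = 39.0/3.3 = 11.8182
K_B = (4C+2)/(4C−3) = 49.273/44.273 = 1.1129
τ₀ = 8FD/(πd³) = 8·359·39.0/(π·3.3³) = 112008/112.9 = 992.1 MPa
τ_max = K·τ₀ = 1.1129 × 992.1 = 1104.1 MPa

1100 MPa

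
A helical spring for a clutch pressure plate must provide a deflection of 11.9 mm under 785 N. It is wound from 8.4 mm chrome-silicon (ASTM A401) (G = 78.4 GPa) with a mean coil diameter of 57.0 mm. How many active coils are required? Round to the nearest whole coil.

Required rate k = F/δ = 785/11.9 = 65.966 N/mm
N_a = Gd⁴/(8D³k) = (78.4×10³ × 8.4⁴)/(8 × 57.0³ × 65.966)
    = 3.90331e+08 / 9.77321e+07 = 3.994 → 4 coils

4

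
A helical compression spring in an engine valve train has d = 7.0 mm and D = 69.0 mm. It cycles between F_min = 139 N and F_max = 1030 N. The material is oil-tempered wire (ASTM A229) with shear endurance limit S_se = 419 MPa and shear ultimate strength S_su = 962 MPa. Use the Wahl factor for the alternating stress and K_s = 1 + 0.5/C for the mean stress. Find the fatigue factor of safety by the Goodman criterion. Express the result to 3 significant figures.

C = D/d = 69.0/7.0 = 9.8571; K_W = (4C−1)/(4C−4)+0.615/C = 1.1471; K_s = 1+0.5/C = 1.0507
F_a = (F_max−F_min)/2 = 445.5 N; F_m = (F_max+F_min)/2 = 584.5 N
τ_a = K_W·8F_aD/(πd³) = 1.1471 × 228.21 = 261.78 MPa
τ_m = K_s·8F_mD/(πd³) = 1.0507 × 299.42 = 314.61 MPa
Goodman: 1/n_f = τ_a/S_se + τ_m/S_su = 261.78/419 + 314.61/962 = 0.62477 + 0.32703 = 0.9518
n_f = 1/0.9518 = 1.051

1.05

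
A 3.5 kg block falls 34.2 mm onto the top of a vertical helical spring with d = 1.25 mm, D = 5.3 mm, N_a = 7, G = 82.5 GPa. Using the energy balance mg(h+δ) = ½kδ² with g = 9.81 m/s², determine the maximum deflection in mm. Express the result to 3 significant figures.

11.4 mm

k = Gd⁴/(8D³N_a) = (82.5×10³)(1.25⁴)/(8·5.3³·7) = 24.159 N/mm
W = mg = 3.5 × 9.81 = 34.335 N
½kδ² − Wδ − Wh = 0 → δ = (W + √(W² + 2kWh))/k
δ = (34.335 + √(1178.9 + 56737.7))/24.159 = (34.335 + 240.66)/24.159 = 11.383 mm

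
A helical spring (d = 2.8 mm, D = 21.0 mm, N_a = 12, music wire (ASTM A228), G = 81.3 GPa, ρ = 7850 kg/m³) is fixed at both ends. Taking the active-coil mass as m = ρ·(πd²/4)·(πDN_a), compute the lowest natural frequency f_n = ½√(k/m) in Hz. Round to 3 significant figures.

k = Gd⁴/(8D³N_a) = (81.3×10³)(2.8⁴)/(8·21.0³·12) = 5.6207 N/mm = 5620.7 N/m
Wire length L = πDN_a = π·21.0·12 = 791.68 mm
m = ρ·(πd²/4)·L = 7850 × 6.1575×10⁻⁶ m² × 0.79168 m = 0.038267 kg
f_n = ½√(k/m) = 0.5·√(5620.7/0.038267) = 0.5·√(1.4688e+05) = 191.63 Hz

192 Hz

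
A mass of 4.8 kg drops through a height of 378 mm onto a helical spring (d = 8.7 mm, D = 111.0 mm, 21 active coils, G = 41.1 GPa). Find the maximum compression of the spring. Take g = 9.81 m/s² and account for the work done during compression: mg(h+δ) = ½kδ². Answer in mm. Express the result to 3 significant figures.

238 mm

k = Gd⁴/(8D³N_a) = (41.1×10³)(8.7⁴)/(8·111.0³·21) = 1.0248 N/mm
W = mg = 4.8 × 9.81 = 47.088 N
½kδ² − Wδ − Wh = 0 → δ = (W + √(W² + 2kWh))/k
δ = (47.088 + √(2217.3 + 36481.5))/1.0248 = (47.088 + 196.72)/1.0248 = 237.91 mm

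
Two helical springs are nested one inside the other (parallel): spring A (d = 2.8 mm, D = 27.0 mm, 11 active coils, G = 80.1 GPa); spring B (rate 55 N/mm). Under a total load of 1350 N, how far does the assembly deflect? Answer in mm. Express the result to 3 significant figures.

23.3 mm

k_A = Gd⁴/(8D³N_a) = (80.1×10³)(2.8⁴)/(8·27.0³·11) = 2.8424 N/mm
Parallel: k_eq = 2.8424 + 55 = 57.842 N/mm
δ = F/k_eq = 1350/57.842 = 23.339 mm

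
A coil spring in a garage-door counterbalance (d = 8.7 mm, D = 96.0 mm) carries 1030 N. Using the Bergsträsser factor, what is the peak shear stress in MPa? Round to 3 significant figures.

429 MPa

Spring index C = D/d = 96.0/8.7 = 11.0345
K_B = (4C+2)/(4C−3) = 46.138/41.138 = 1.1215
τ₀ = 8FD/(πd³) = 8·1030·96.0/(π·8.7³) = 791040/2068.7 = 382.38 MPa
τ_max = K·τ₀ = 1.1215 × 382.38 = 428.85 MPa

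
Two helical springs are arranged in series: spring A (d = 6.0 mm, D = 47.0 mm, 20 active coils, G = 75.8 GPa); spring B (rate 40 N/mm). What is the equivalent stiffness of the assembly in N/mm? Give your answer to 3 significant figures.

k_A = Gd⁴/(8D³N_a) = (75.8×10³)(6.0⁴)/(8·47.0³·20) = 5.9137 N/mm
Series: 1/k_eq = 1/5.9137 + 1/40 = 0.1941; k_eq = 5.152 N/mm

5.15 N/mm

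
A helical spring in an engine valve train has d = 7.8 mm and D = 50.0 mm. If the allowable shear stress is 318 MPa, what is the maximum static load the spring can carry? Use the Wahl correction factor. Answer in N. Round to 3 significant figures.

960 N

C = D/d = 50.0/7.8 = 6.4103
K_W = (4C−1)/(4C−4) + 0.615/C = 24.641/21.641 + 0.0959 = 1.2346
τ_max = K·8FD/(πd³) → F_max = τ_allow·πd³/(8DK)
F_max = 318·π·7.8³/(8·50.0·1.2346) = 4.7409e+05/493.83 = 960.03 N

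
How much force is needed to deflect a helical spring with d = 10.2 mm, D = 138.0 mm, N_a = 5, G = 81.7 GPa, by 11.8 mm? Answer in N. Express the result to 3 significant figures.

k = Gd⁴/(8D³N_a) = (81.7×10³)(10.2⁴)/(8·138.0³·5) = 8.4125 N/mm
F = k·δ = 8.4125 × 11.8 = 99.268 N

99.3 N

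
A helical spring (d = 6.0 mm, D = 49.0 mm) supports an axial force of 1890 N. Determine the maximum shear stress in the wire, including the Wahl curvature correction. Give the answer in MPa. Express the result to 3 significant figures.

Spring index C = D/d = 49.0/6.0 = 8.1667
K_W = (4C−1)/(4C−4) + 0.615/C = 31.667/28.667 + 0.0753 = 1.1800
τ₀ = 8FD/(πd³) = 8·1890·49.0/(π·6.0³) = 740880/678.58 = 1091.8 MPa
τ_max = K·τ₀ = 1.1800 × 1091.8 = 1288.3 MPa

1290 MPa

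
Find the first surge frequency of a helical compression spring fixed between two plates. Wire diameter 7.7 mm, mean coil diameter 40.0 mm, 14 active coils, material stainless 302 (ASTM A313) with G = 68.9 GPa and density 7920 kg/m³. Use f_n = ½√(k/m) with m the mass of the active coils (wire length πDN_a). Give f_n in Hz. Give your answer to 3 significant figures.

114 Hz

k = Gd⁴/(8D³N_a) = (68.9×10³)(7.7⁴)/(8·40.0³·14) = 33.79 N/mm = 33790 N/m
Wire length L = πDN_a = π·40.0·14 = 1759.3 mm
m = ρ·(πd²/4)·L = 7920 × 46.566×10⁻⁶ m² × 1.7593 m = 0.64884 kg
f_n = ½√(k/m) = 0.5·√(33790/0.64884) = 0.5·√(52077) = 114.1 Hz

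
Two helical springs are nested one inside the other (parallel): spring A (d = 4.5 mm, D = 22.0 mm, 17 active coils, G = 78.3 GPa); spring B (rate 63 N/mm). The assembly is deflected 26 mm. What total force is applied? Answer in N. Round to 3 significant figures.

k_A = Gd⁴/(8D³N_a) = (78.3×10³)(4.5⁴)/(8·22.0³·17) = 22.172 N/mm
Parallel: k_eq = 22.172 + 63 = 85.172 N/mm
F = k_eq·δ = 85.172·26 = 2214.5 N

2210 N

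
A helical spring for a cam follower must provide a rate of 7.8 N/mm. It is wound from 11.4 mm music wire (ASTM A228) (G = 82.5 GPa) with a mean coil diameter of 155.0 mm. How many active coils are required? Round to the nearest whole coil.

6

N_a = Gd⁴/(8D³k) = (82.5×10³ × 11.4⁴)/(8 × 155.0³ × 7.8)
    = 1.39339e+09 / 2.3237e+08 = 5.996 → 6 coils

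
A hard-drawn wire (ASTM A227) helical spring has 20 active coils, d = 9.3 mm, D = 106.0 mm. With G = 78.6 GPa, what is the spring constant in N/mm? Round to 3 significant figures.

k = Gd⁴/(8D³N_a) = (78.6×10³ × 9.3⁴) / (8 × 106.0³ × 20)
  = 5.87969e+08 / 1.90563e+08 = 3.0854 N/mm

3.09 N/mm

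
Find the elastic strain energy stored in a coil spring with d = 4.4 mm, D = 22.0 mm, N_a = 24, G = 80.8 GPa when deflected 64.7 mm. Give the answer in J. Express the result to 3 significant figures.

31.0 J

k = Gd⁴/(8D³N_a) = (80.8×10³)(4.4⁴)/(8·22.0³·24) = 14.813 N/mm
U = ½kδ² = 0.5 × 14.813 × 64.7² = 31005 N·mm = 31.005 J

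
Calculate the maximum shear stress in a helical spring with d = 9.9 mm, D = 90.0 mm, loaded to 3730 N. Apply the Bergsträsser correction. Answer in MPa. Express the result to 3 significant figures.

1010 MPa

Spring index C = D/d = 90.0/9.9 = 9.0909
K_B = (4C+2)/(4C−3) = 38.364/33.364 = 1.1499
τ₀ = 8FD/(πd³) = 8·3730·90.0/(π·9.9³) = 2.6856e+06/3048.3 = 881.02 MPa
τ_max = K·τ₀ = 1.1499 × 881.02 = 1013.1 MPa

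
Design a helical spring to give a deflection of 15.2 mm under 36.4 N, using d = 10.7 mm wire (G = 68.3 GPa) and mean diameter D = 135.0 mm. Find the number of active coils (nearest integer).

Required rate k = F/δ = 36.4/15.2 = 2.3947 N/mm
N_a = Gd⁴/(8D³k) = (68.3×10³ × 10.7⁴)/(8 × 135.0³ × 2.3947)
    = 8.95274e+08 / 4.71356e+07 = 18.99 → 19 coils

19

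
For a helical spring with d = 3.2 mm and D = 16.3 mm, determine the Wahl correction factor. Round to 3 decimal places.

1.304

C = D/d = 16.3/3.2 = 5.0938
K_W = (4C−1)/(4C−4) + 0.615/C = 19.375/16.375 + 0.1207 = 1.3039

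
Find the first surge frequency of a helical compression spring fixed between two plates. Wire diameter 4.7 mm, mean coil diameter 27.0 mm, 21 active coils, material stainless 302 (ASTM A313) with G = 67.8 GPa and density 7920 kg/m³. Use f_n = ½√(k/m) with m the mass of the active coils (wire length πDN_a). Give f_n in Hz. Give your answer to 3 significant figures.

101 Hz

k = Gd⁴/(8D³N_a) = (67.8×10³)(4.7⁴)/(8·27.0³·21) = 10.005 N/mm = 10005 N/m
Wire length L = πDN_a = π·27.0·21 = 1781.3 mm
m = ρ·(πd²/4)·L = 7920 × 17.349×10⁻⁶ m² × 1.7813 m = 0.24476 kg
f_n = ½√(k/m) = 0.5·√(10005/0.24476) = 0.5·√(40877) = 101.09 Hz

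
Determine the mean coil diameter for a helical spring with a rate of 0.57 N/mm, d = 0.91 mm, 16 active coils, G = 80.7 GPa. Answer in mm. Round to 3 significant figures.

D = (Gd⁴/(8N_a·k))^(1/3) = (80.7×10³·0.91⁴/(8·16·0.57))^(1/3)
  = (758.498)^(1/3) = 9.1198 mm

9.12 mm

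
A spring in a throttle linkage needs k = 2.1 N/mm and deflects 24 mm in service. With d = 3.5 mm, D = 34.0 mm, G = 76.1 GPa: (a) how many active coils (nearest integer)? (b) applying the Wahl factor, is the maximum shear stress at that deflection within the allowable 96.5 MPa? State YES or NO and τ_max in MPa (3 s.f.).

N_a = Gd⁴/(8D³k) = (76.1×10³)(3.5⁴)/(8·34.0³·2.1) = 17.29 → N_a = 17
Actual rate k = Gd⁴/(8D³·17) = 2.1364 N/mm
Working load F = kδ = 2.1364·24 = 51.273 N
C = 34.0/3.5 = 9.7143; K_W = (4C−1)/(4C−4)+0.615/C = 1.1494
τ_max = K_W·8FD/(πd³) = 1.1494·103.54 = 119.01 MPa
τ_max > 96.5 MPa → exceeds allowable

(a) 17 coils; (b) NO, τ_max = 119 MPa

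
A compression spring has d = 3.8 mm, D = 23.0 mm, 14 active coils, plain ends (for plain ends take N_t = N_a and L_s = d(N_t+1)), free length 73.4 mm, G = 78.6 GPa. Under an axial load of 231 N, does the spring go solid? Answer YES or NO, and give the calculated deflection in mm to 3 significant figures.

YES, δ = 19.2 mm

k = Gd⁴/(8D³N_a) = (78.6×10³)(3.8⁴)/(8·23.0³·14) = 12.027 N/mm
N_t = 14; L_s = 3.8·15 = 57 mm; δ_solid = L₀ − L_s = 73.4 − 57 = 16.4 mm
δ = F/k = 231/12.027 = 19.207 mm
δ ≥ δ_solid → spring goes solid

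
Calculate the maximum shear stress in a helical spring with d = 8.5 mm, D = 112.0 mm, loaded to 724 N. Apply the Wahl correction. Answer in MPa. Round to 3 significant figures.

Spring index C = D/d = 112.0/8.5 = 13.1765
K_W = (4C−1)/(4C−4) + 0.615/C = 51.706/48.706 + 0.0467 = 1.1083
τ₀ = 8FD/(πd³) = 8·724·112.0/(π·8.5³) = 648704/1929.3 = 336.23 MPa
τ_max = K·τ₀ = 1.1083 × 336.23 = 372.64 MPa

373 MPa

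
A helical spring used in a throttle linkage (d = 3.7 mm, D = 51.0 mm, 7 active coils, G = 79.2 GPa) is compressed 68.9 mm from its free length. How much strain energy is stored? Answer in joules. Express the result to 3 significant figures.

4.74 J

k = Gd⁴/(8D³N_a) = (79.2×10³)(3.7⁴)/(8·51.0³·7) = 1.9982 N/mm
U = ½kδ² = 0.5 × 1.9982 × 68.9² = 4742.9 N·mm = 4.7429 J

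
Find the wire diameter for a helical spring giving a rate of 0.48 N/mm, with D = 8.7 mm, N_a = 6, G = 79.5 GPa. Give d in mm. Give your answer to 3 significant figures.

d = (8D³N_a·k / G)^(1/4) = (8·8.7³·6·0.48 / (79.5×10³))^0.25
  = (0.19084)^0.25 = 0.6609 mm

0.661 mm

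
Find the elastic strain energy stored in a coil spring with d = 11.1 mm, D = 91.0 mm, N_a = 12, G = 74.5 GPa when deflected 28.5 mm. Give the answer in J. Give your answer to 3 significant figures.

k = Gd⁴/(8D³N_a) = (74.5×10³)(11.1⁴)/(8·91.0³·12) = 15.633 N/mm
U = ½kδ² = 0.5 × 15.633 × 28.5² = 6349.1 N·mm = 6.3491 J

6.35 J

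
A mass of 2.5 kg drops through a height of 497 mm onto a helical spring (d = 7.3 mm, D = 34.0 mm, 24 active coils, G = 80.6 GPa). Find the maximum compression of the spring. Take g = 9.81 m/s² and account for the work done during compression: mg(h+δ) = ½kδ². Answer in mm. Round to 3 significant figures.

k = Gd⁴/(8D³N_a) = (80.6×10³)(7.3⁴)/(8·34.0³·24) = 30.331 N/mm
W = mg = 2.5 × 9.81 = 24.525 N
½kδ² − Wδ − Wh = 0 → δ = (W + √(W² + 2kWh))/k
δ = (24.525 + √(601.48 + 739408))/30.331 = (24.525 + 860.24)/30.331 = 29.17 mm

29.2 mm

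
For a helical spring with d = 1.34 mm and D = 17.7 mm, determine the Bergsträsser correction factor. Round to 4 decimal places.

C = D/d = 17.7/1.34 = 13.2090
K_B = (4C+2)/(4C−3) = 54.836/49.836 = 1.1003

1.1003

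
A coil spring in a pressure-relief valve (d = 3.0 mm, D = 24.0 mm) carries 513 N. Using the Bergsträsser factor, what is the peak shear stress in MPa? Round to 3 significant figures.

1360 MPa

Spring index C = D/d = 24.0/3.0 = 8.0000
K_B = (4C+2)/(4C−3) = 34.000/29.000 = 1.1724
τ₀ = 8FD/(πd³) = 8·513·24.0/(π·3.0³) = 98496/84.823 = 1161.2 MPa
τ_max = K·τ₀ = 1.1724 × 1161.2 = 1361.4 MPa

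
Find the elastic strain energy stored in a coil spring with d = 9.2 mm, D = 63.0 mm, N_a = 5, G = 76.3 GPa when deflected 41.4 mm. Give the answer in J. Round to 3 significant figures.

46.8 J

k = Gd⁴/(8D³N_a) = (76.3×10³)(9.2⁴)/(8·63.0³·5) = 54.651 N/mm
U = ½kδ² = 0.5 × 54.651 × 41.4² = 46834 N·mm = 46.834 J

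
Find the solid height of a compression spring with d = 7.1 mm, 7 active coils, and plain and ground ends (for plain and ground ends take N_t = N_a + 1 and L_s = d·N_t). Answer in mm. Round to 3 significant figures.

plain and ground ends: N_t = N_a + 1 = 7 + 1 = 8
L_s = d·N_t = 7.1 × 8 = 56.8 mm

56.8 mm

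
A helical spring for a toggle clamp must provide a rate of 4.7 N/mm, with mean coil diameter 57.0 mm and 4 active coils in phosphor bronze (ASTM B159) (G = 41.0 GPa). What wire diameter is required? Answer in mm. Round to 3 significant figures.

5.11 mm

d = (8D³N_a·k / G)^(1/4) = (8·57.0³·4·4.7 / (41.0×10³))^0.25
  = (679.34)^0.25 = 5.1053 mm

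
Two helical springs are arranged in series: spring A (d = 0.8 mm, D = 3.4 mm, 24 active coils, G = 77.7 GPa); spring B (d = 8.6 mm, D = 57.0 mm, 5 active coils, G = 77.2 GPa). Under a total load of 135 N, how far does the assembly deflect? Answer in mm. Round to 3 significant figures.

34.4 mm

k_A = Gd⁴/(8D³N_a) = (77.7×10³)(0.8⁴)/(8·3.4³·24) = 4.2174 N/mm
k_B = Gd⁴/(8D³N_a) = (77.2×10³)(8.6⁴)/(8·57.0³·5) = 57.007 N/mm
Series: 1/k_eq = 1/4.2174 + 1/57.007 = 0.25466; k_eq = 3.9269 N/mm
δ = F/k_eq = 135/3.9269 = 34.379 mm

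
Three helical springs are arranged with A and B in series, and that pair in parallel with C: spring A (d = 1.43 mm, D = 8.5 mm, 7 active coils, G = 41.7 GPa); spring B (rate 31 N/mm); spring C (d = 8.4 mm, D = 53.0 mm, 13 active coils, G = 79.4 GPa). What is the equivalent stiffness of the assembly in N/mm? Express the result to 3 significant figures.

k_A = Gd⁴/(8D³N_a) = (41.7×10³)(1.43⁴)/(8·8.5³·7) = 5.0703 N/mm
k_C = Gd⁴/(8D³N_a) = (79.4×10³)(8.4⁴)/(8·53.0³·13) = 25.532 N/mm
Springs A,B series: k_AB = 1/(1/5.0703+1/31) = 4.3576 N/mm; parallel with C: k_eq = 4.3576+25.532 = 29.889 N/mm

29.9 N/mm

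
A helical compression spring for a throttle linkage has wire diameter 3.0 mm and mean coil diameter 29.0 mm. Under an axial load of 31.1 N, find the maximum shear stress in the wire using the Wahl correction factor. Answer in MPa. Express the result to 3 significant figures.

97.8 MPa

Spring index C = D/d = 29.0/3.0 = 9.6667
K_W = (4C−1)/(4C−4) + 0.615/C = 37.667/34.667 + 0.0636 = 1.1502
τ₀ = 8FD/(πd³) = 8·31.1·29.0/(π·3.0³) = 7215.2/84.823 = 85.062 MPa
τ_max = K·τ₀ = 1.1502 × 85.062 = 97.835 MPa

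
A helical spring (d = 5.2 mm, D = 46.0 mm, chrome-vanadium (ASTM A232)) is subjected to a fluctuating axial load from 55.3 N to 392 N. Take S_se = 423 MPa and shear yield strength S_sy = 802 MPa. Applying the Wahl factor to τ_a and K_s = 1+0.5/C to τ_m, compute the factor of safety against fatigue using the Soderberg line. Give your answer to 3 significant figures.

1.58

C = D/d = 46.0/5.2 = 8.8462; K_W = (4C−1)/(4C−4)+0.615/C = 1.1651; K_s = 1+0.5/C = 1.0565
F_a = (F_max−F_min)/2 = 168.35 N; F_m = (F_max+F_min)/2 = 223.65 N
τ_a = K_W·8F_aD/(πd³) = 1.1651 × 140.25 = 163.41 MPa
τ_m = K_s·8F_mD/(πd³) = 1.0565 × 186.32 = 196.85 MPa
Soderberg: 1/n_f = τ_a/S_se + τ_m/S_sy = 163.41/423 + 196.85/802 = 0.38630 + 0.24545 = 0.63175
n_f = 1/0.63175 = 1.583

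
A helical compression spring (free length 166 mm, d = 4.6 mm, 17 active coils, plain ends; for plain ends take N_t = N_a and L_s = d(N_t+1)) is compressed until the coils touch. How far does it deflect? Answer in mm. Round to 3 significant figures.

N_t = 17; L_s = 4.6·18 = 82.8 mm
δ_solid = L₀ − L_s = 166 − 82.8 = 83.2 mm

83.2 mm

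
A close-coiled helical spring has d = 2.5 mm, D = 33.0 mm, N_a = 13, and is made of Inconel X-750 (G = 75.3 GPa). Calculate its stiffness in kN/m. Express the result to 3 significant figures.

0.787 kN/m

k = Gd⁴/(8D³N_a) = (75.3×10³ × 2.5⁴) / (8 × 33.0³ × 13)
  = 2.94141e+06 / 3.73745e+06 = 0.78701 N/mm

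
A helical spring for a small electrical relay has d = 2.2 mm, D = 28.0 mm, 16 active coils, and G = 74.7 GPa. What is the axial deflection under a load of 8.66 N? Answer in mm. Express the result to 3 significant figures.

k = Gd⁴/(8D³N_a) = (74.7×10³)(2.2⁴)/(8·28.0³·16) = 0.62277 N/mm
δ = F/k = 8.66 / 0.62277 = 13.906 mm

13.9 mm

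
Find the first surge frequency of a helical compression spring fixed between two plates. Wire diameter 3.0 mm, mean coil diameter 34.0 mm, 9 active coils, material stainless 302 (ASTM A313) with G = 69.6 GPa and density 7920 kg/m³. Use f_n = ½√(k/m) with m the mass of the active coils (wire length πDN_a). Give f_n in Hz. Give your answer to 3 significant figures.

96.2 Hz

k = Gd⁴/(8D³N_a) = (69.6×10³)(3.0⁴)/(8·34.0³·9) = 1.9922 N/mm = 1992.2 N/m
Wire length L = πDN_a = π·34.0·9 = 961.33 mm
m = ρ·(πd²/4)·L = 7920 × 7.0686×10⁻⁶ m² × 0.96133 m = 0.053818 kg
f_n = ½√(k/m) = 0.5·√(1992.2/0.053818) = 0.5·√(37017) = 96.198 Hz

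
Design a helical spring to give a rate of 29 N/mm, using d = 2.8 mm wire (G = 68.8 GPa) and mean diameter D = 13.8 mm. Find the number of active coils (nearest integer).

N_a = Gd⁴/(8D³k) = (68.8×10³ × 2.8⁴)/(8 × 13.8³ × 29)
    = 4.22883e+06 / 609713 = 6.936 → 7 coils

7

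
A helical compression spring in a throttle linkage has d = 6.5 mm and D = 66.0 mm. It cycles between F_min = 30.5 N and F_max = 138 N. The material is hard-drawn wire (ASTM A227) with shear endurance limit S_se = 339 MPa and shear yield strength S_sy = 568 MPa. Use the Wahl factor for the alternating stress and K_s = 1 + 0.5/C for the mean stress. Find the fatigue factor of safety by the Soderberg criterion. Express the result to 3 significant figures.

4.85

C = D/d = 66.0/6.5 = 10.1538; K_W = (4C−1)/(4C−4)+0.615/C = 1.1425; K_s = 1+0.5/C = 1.0492
F_a = (F_max−F_min)/2 = 53.75 N; F_m = (F_max+F_min)/2 = 84.25 N
τ_a = K_W·8F_aD/(πd³) = 1.1425 × 32.894 = 37.582 MPa
τ_m = K_s·8F_mD/(πd³) = 1.0492 × 51.56 = 54.099 MPa
Soderberg: 1/n_f = τ_a/S_se + τ_m/S_sy = 37.582/339 + 54.099/568 = 0.11086 + 0.09524 = 0.20611
n_f = 1/0.20611 = 4.852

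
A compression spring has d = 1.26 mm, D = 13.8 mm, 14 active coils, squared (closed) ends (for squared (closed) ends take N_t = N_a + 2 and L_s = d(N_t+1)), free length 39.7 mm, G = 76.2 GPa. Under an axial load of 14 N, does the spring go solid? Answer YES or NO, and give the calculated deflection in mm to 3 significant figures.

YES, δ = 21.5 mm

k = Gd⁴/(8D³N_a) = (76.2×10³)(1.26⁴)/(8·13.8³·14) = 0.6525 N/mm
N_t = 16; L_s = 1.26·17 = 21.42 mm; δ_solid = L₀ − L_s = 39.7 − 21.42 = 18.28 mm
δ = F/k = 14/0.6525 = 21.456 mm
δ ≥ δ_solid → spring goes solid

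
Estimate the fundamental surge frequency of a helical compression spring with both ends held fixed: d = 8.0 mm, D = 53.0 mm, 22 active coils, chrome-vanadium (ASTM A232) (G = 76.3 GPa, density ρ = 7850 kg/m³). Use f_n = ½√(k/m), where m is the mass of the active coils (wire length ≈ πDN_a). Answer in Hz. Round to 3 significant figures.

45.4 Hz

k = Gd⁴/(8D³N_a) = (76.3×10³)(8.0⁴)/(8·53.0³·22) = 11.927 N/mm = 11927 N/m
Wire length L = πDN_a = π·53.0·22 = 3663.1 mm
m = ρ·(πd²/4)·L = 7850 × 50.265×10⁻⁶ m² × 3.6631 m = 1.4454 kg
f_n = ½√(k/m) = 0.5·√(11927/1.4454) = 0.5·√(8251.9) = 45.42 Hz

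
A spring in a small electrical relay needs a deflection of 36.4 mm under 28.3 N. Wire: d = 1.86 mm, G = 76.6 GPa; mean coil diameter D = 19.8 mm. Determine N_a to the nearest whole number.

19

Required rate k = F/δ = 28.3/36.4 = 0.77747 N/mm
N_a = Gd⁴/(8D³k) = (76.6×10³ × 1.86⁴)/(8 × 19.8³ × 0.77747)
    = 916813 / 48280.4 = 18.99 → 19 coils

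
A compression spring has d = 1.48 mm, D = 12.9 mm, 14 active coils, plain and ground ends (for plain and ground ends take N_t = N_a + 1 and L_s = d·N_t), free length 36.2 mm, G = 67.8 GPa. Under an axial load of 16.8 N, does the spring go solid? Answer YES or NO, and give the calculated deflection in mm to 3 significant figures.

NO, δ = 12.4 mm

k = Gd⁴/(8D³N_a) = (67.8×10³)(1.48⁴)/(8·12.9³·14) = 1.353 N/mm
N_t = 15; L_s = 1.48·15 = 22.2 mm; δ_solid = L₀ − L_s = 36.2 − 22.2 = 14 mm
δ = F/k = 16.8/1.353 = 12.417 mm
δ < δ_solid → spring does not go solid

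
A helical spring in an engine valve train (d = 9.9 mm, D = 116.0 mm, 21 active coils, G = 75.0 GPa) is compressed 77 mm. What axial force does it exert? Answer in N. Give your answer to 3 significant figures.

212 N

k = Gd⁴/(8D³N_a) = (75.0×10³)(9.9⁴)/(8·116.0³·21) = 2.7474 N/mm
F = k·δ = 2.7474 × 77 = 211.55 N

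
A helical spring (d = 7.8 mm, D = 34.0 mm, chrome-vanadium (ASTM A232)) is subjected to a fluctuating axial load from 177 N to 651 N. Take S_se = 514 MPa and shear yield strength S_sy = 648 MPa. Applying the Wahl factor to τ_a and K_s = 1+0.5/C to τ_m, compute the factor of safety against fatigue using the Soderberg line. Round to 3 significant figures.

4.09

C = D/d = 34.0/7.8 = 4.3590; K_W = (4C−1)/(4C−4)+0.615/C = 1.3644; K_s = 1+0.5/C = 1.1147
F_a = (F_max−F_min)/2 = 237 N; F_m = (F_max+F_min)/2 = 414 N
τ_a = K_W·8F_aD/(πd³) = 1.3644 × 43.24 = 58.995 MPa
τ_m = K_s·8F_mD/(πd³) = 1.1147 × 75.533 = 84.197 MPa
Soderberg: 1/n_f = τ_a/S_se + τ_m/S_sy = 58.995/514 + 84.197/648 = 0.11478 + 0.12993 = 0.24471
n_f = 1/0.24471 = 4.086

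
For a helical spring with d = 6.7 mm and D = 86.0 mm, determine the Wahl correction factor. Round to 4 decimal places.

1.1113

C = D/d = 86.0/6.7 = 12.8358
K_W = (4C−1)/(4C−4) + 0.615/C = 50.343/47.343 + 0.0479 = 1.1113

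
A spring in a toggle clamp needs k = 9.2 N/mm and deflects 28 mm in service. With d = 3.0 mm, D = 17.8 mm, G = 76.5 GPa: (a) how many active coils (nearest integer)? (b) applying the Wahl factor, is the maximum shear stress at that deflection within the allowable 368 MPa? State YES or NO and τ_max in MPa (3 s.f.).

N_a = Gd⁴/(8D³k) = (76.5×10³)(3.0⁴)/(8·17.8³·9.2) = 14.93 → N_a = 15
Actual rate k = Gd⁴/(8D³·15) = 9.156 N/mm
Working load F = kδ = 9.156·28 = 256.37 N
C = 17.8/3.0 = 5.9333; K_W = (4C−1)/(4C−4)+0.615/C = 1.2557
τ_max = K_W·8FD/(πd³) = 1.2557·430.39 = 540.43 MPa
τ_max > 368 MPa → exceeds allowable

(a) 15 coils; (b) NO, τ_max = 540 MPa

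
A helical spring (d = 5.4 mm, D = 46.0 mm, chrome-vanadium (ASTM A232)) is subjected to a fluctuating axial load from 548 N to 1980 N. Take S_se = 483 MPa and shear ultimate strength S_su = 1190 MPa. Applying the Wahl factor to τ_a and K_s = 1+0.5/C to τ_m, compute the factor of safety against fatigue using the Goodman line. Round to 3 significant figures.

0.470

C = D/d = 46.0/5.4 = 8.5185; K_W = (4C−1)/(4C−4)+0.615/C = 1.1719; K_s = 1+0.5/C = 1.0587
F_a = (F_max−F_min)/2 = 716 N; F_m = (F_max+F_min)/2 = 1264 N
τ_a = K_W·8F_aD/(πd³) = 1.1719 × 532.63 = 624.22 MPa
τ_m = K_s·8F_mD/(πd³) = 1.0587 × 940.29 = 995.49 MPa
Goodman: 1/n_f = τ_a/S_se + τ_m/S_su = 624.22/483 + 995.49/1190 = 1.29238 + 0.83654 = 2.1289
n_f = 1/2.1289 = 0.4697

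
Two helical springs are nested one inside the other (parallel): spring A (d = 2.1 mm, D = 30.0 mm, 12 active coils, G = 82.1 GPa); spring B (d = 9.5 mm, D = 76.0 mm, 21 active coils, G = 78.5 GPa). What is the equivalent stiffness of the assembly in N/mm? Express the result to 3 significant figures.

9.29 N/mm

k_A = Gd⁴/(8D³N_a) = (82.1×10³)(2.1⁴)/(8·30.0³·12) = 0.61601 N/mm
k_B = Gd⁴/(8D³N_a) = (78.5×10³)(9.5⁴)/(8·76.0³·21) = 8.6699 N/mm
Parallel: k_eq = 0.61601 + 8.6699 = 9.2859 N/mm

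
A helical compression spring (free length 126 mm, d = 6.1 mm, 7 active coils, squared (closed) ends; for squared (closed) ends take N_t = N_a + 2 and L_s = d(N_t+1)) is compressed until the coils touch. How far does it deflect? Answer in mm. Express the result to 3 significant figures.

N_t = 9; L_s = 6.1·10 = 61 mm
δ_solid = L₀ − L_s = 126 − 61 = 65 mm

65.0 mm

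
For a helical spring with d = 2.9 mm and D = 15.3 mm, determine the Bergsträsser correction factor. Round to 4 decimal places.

1.2762

C = D/d = 15.3/2.9 = 5.2759
K_B = (4C+2)/(4C−3) = 23.103/18.103 = 1.2762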